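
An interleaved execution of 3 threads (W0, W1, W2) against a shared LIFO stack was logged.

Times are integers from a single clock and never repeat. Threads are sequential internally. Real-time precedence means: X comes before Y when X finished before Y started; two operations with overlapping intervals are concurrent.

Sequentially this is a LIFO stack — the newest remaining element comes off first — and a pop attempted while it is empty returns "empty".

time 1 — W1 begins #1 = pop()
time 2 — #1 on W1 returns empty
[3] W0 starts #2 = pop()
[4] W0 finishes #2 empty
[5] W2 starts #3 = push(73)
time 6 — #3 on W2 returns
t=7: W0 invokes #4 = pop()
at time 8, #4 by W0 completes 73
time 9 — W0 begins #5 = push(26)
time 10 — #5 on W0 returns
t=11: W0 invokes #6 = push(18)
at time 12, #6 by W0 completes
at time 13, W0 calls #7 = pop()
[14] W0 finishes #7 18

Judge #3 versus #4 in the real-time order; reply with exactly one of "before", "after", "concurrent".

before

#3 spans [5,6], #4 spans [7,8]
resp(#3)=6 < inv(#4)=7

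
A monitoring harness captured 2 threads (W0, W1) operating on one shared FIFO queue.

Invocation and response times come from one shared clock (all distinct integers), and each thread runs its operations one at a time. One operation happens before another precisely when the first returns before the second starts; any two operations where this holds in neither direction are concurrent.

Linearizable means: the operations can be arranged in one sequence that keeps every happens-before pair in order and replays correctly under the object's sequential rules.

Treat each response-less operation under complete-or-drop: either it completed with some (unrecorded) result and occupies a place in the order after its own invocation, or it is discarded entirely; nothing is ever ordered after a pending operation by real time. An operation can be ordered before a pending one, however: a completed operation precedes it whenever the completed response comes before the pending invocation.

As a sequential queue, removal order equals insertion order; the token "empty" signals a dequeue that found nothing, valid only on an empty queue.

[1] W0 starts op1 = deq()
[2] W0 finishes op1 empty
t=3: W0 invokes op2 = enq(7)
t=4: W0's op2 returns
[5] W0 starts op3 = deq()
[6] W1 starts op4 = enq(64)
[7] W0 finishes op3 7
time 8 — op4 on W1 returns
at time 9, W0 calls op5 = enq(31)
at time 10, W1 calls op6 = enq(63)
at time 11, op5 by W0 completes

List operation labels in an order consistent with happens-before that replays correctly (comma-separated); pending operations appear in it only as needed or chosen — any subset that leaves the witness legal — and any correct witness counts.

after step 1 (op1 deq() → empty): queue <>
after step 2 (op2 enq(7)): queue <7>
after step 3 (op3 deq() → 7): queue <>
after step 4 (op4 enq(64)): queue <64>
after step 5 (op5 enq(31)): queue <64,31>

op1, op2, op3, op4, op5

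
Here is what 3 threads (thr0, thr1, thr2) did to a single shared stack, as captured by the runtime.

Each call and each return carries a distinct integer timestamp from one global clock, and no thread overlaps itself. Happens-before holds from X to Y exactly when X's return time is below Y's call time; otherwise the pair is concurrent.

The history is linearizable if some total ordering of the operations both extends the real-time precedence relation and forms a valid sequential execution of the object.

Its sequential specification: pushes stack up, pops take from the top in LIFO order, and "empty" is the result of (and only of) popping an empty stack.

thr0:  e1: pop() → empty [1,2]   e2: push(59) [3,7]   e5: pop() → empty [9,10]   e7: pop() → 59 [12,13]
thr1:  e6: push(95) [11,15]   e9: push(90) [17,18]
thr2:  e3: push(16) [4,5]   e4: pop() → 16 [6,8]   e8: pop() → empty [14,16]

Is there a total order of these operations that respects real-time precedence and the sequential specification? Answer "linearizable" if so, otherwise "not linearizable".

through event 9 a valid linearization exists; event 10 (e5 responding at time 10) ends that
no legal order exists: 3 real-time-consistent candidates over 5 completed stack operations, all rejected
for example e1, e2, e3, e4, e5 fails at step 5: e5 pop() → empty is not legal there
for example e1, e3, e2, e4, e5 fails at step 4: e4 pop() → 16 is not legal there

not linearizable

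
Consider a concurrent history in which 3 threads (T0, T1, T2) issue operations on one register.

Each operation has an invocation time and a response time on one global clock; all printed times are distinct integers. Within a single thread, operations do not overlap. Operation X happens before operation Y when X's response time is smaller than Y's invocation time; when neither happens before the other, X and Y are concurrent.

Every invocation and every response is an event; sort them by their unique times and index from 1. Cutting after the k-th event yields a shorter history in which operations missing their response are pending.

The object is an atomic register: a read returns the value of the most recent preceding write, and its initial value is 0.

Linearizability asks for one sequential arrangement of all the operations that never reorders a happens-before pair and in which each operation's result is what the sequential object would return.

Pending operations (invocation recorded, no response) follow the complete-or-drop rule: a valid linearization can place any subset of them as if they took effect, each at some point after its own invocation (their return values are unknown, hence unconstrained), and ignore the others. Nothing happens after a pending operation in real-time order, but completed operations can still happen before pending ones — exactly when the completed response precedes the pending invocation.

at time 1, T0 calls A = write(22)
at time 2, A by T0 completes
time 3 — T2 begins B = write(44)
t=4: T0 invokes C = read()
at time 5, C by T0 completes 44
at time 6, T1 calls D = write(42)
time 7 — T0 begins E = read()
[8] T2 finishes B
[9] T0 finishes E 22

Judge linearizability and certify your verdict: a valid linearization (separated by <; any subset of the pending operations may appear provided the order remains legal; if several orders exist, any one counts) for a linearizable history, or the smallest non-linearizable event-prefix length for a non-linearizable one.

not linearizable — minimal violating prefix: 9 events

cut after 8 events: linearizable; cut after 9 events (E responds, time 9): not linearizable
4 completed operations, 3 real-time-consistent orders — every register replay fails
every completion of the 1 pending operation (D) was checked; none linearizes
take A, B, C, E (pending dropped): step 4 already fails, because E read() → 22 cannot occur there
take A, C, B, E (pending dropped): step 2 already fails, because C read() → 44 cannot occur there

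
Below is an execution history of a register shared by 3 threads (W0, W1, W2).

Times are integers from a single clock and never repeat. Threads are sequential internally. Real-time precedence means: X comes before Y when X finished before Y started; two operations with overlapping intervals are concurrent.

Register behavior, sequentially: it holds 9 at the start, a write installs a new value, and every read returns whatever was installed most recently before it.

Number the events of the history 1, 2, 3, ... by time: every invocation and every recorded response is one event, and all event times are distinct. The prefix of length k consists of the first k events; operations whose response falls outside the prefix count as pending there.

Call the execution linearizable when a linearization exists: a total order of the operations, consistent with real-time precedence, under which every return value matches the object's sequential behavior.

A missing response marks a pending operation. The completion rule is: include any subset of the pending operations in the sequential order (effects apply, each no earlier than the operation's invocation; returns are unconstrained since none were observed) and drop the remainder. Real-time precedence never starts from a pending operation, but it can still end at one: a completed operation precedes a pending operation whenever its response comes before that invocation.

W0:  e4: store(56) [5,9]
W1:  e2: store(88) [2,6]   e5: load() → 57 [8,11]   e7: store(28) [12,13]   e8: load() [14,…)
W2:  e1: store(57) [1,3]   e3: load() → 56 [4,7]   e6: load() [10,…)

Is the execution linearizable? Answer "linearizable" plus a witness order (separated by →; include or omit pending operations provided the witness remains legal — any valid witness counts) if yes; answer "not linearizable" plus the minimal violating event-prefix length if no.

through event 10 a valid linearization exists; event 11 (e5 responding at time 11) ends that
every one of the 11 real-time-consistent orders over 5 completed register ops fails the sequential spec
completion choices over the 1 pending operation (e6) were checked; none helps
e.g. e1, e2, e3, e4, e5 (pending dropped): illegal at step 3, since e3 load() → 56 cannot apply there
e.g. e1, e2, e3, e5, e4 (pending dropped): illegal at step 3, since e3 load() → 56 cannot apply there

not linearizable — minimal violating prefix: 11 events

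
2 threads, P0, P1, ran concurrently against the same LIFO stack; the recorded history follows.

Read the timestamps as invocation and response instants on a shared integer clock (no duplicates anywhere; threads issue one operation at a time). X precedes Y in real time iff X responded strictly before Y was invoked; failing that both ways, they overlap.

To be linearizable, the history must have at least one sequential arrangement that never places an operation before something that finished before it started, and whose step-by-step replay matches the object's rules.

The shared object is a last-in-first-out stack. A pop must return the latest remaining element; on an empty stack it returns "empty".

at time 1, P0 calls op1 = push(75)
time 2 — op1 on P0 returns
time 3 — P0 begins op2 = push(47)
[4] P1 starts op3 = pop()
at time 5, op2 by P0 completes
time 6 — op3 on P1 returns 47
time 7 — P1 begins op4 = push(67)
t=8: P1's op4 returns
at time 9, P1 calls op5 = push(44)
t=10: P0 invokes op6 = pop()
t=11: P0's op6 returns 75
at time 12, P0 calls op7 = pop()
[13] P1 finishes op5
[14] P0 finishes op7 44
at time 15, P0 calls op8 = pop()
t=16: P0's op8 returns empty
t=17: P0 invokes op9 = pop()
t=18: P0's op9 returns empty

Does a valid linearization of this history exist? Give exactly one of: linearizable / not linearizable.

already the first 11 events (up to op6's response at time 11) admit no linearization; the first 10 still do
2 orders of the 5 completed LIFO stack ops respect real time; none is legal
no escape via the 1 pending operation (op5): every completion choice fails
sample order op1, op2, op3, op4, op6 (pending dropped) stalls at step 5 — op6 pop() → 75 has no legal effect
sample order op1, op3, op2, op4, op6 (pending dropped) stalls at step 2 — op3 pop() → 47 has no legal effect

not linearizable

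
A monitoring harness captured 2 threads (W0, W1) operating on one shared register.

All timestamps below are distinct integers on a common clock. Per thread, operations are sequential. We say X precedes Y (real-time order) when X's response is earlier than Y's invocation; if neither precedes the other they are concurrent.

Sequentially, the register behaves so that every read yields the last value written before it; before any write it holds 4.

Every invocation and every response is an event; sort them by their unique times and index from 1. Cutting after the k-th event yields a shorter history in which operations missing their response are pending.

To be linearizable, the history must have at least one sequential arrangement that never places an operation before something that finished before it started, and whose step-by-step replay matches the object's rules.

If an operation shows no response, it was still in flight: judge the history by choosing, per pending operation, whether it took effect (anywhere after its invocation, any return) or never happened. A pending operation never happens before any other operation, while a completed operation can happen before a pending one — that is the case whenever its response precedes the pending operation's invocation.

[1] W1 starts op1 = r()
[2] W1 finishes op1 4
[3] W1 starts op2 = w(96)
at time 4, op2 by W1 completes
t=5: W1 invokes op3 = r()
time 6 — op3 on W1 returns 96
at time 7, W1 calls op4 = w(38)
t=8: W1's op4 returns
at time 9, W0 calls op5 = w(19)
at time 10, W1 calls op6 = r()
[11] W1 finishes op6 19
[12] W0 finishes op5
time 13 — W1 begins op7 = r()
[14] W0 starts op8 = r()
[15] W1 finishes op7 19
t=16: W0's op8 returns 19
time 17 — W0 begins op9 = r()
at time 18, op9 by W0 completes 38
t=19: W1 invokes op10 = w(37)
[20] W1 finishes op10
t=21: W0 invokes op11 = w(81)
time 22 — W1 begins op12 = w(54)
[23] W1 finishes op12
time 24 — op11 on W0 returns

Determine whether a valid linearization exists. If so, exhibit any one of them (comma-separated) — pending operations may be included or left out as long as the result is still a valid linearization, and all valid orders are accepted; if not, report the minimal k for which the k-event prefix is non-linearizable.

prefix check: 1..17 passes, 1..18 fails once op9's time-18 response joins
checked exhaustively: 4 real-time-consistent orders of 9 completed operations, zero legal register replays
one such order, op1, op2, op3, op4, op5, op6, op7, op8, op9, breaks at step 9 where op9 r() → 38 is illegal
one such order, op1, op2, op3, op4, op5, op6, op8, op7, op9, breaks at step 9 where op9 r() → 38 is illegal

not linearizable — minimal violating prefix: 18 events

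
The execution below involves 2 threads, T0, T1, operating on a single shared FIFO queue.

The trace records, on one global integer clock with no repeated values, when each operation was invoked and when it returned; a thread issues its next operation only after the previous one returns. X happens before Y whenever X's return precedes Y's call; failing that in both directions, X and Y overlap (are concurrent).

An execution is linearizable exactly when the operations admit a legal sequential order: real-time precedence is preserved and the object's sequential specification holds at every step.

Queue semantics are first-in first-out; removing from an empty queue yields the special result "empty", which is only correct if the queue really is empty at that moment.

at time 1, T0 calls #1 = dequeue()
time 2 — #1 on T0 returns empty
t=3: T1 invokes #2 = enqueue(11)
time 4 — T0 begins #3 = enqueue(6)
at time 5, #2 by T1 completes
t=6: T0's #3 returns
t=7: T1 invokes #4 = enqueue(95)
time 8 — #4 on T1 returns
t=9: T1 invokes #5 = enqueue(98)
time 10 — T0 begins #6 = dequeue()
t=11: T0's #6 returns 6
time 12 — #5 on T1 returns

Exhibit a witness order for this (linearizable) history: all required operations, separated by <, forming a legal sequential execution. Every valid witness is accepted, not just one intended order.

#1 < #3 < #2 < #4 < #5 < #6

step 1: #1 dequeue() → empty — queue <>
step 2: #3 enqueue(6) — queue <6>
step 3: #2 enqueue(11) — queue <6,11>
step 4: #4 enqueue(95) — queue <6,11,95>
step 5: #5 enqueue(98) — queue <6,11,95,98>
step 6: #6 dequeue() → 6 — queue <11,95,98>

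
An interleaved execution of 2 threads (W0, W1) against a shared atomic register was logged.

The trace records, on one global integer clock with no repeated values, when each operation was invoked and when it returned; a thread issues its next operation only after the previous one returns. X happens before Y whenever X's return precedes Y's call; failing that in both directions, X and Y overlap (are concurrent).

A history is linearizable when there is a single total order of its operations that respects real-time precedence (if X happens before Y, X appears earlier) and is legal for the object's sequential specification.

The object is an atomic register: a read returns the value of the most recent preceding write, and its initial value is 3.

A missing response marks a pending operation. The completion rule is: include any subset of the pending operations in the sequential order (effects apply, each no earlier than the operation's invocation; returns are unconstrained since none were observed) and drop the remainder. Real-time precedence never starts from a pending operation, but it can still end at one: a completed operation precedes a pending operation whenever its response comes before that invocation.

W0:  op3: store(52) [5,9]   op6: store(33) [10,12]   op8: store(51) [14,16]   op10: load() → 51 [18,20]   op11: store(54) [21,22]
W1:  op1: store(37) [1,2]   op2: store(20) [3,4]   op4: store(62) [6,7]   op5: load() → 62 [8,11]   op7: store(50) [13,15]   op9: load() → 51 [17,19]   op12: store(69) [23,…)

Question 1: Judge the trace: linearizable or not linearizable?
linearizable

one valid linearization: op1, op2, op3, op4, op5, op6, op7, op8, op9, op10, op11
after step 1 (op1 store(37)): value 37
after step 2 (op2 store(20)): value 20
after step 3 (op3 store(52)): value 52
after step 4 (op4 store(62)): value 62
after step 5 (op5 load() → 62): value 62
after step 6 (op6 store(33)): value 33
after step 7 (op7 store(50)): value 50
after step 8 (op8 store(51)): value 51
after step 9 (op9 load() → 51): value 51
after step 10 (op10 load() → 51): value 51
after step 11 (op11 store(54)): value 54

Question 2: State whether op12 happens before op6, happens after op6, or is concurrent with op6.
after

op12 spans [23,…), op6 spans [10,12]
resp(op6)=12 < inv(op12)=23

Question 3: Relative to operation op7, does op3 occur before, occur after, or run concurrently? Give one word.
before

op3 spans [5,9], op7 spans [13,15]
resp(op3)=9 < inv(op7)=13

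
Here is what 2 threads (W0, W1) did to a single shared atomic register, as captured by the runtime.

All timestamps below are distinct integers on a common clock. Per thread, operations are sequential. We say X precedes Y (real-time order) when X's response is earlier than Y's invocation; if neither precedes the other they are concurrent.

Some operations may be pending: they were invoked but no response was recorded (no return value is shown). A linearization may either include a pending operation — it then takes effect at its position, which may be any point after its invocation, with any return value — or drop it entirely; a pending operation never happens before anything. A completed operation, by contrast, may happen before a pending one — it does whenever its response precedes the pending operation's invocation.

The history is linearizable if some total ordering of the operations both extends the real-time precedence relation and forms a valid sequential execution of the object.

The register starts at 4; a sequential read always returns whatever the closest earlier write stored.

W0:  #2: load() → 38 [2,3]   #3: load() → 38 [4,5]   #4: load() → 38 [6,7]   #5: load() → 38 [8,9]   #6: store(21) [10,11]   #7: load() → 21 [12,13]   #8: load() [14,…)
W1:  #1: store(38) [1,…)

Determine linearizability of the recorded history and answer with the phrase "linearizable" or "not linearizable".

one valid linearization: #1, #2, #3, #4, #5, #6, #7
after step 1 (#1 store(38) (pending, included)): value 38
after step 2 (#2 load() → 38): value 38
after step 3 (#3 load() → 38): value 38
after step 4 (#4 load() → 38): value 38
after step 5 (#5 load() → 38): value 38
after step 6 (#6 store(21)): value 21
after step 7 (#7 load() → 21): value 21

linearizable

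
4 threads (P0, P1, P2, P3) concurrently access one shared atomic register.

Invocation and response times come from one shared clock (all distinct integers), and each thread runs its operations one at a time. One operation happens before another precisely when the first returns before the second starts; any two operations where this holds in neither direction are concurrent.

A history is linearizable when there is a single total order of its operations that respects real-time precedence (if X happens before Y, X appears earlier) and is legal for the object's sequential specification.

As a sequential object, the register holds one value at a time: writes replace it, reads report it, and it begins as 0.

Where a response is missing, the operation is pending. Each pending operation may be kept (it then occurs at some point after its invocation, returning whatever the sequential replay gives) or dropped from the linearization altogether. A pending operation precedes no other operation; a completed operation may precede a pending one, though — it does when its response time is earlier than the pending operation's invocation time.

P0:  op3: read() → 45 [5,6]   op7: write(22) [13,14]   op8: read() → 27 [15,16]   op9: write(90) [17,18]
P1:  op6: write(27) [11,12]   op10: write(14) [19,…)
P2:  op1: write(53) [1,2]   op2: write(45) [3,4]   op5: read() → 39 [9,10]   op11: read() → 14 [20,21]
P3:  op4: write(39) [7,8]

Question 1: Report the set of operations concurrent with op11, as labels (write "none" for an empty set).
concurrent with op11 ([20,21]): every op whose interval crosses 20..21
op1 [1,2]: before
op2 [3,4]: before
op3 [5,6]: before
op4 [7,8]: before
op5 [9,10]: before
op6 [11,12]: before
op7 [13,14]: before
op8 [15,16]: before
op9 [17,18]: before
op10 [19,…): concurrent

op10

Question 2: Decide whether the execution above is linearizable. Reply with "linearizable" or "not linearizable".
prefix check: 1..15 passes, 1..16 fails once op8's time-16 response joins
the sole real-time-consistent order of 8 completed operations fails the atomic register replay
for example op1, op2, op3, op4, op5, op6, op7, op8 fails at step 8: op8 read() → 27 is not legal there

not linearizable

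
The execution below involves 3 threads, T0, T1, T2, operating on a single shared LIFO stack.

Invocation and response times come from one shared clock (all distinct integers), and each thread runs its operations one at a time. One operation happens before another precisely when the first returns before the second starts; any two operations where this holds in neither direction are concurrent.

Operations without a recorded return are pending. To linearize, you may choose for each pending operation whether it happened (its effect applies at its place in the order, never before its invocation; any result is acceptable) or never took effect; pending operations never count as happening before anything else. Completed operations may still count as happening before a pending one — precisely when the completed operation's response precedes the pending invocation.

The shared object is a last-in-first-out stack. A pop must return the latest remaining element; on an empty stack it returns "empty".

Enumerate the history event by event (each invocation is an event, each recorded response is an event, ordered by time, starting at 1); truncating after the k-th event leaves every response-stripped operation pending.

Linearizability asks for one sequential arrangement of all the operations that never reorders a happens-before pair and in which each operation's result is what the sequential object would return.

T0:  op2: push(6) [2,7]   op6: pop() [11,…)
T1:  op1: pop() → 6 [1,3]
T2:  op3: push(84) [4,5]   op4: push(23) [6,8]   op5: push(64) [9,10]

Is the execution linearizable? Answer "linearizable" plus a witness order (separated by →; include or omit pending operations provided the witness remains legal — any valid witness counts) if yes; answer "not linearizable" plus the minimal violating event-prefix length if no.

linearizable — witness: op2 → op1 → op3 → op4 → op5

step 1: op2 push(6) — stack <6>
step 2: op1 pop() → 6 — stack <>
step 3: op3 push(84) — stack <84>
step 4: op4 push(23) — stack <84,23>
step 5: op5 push(64) — stack <84,23,64>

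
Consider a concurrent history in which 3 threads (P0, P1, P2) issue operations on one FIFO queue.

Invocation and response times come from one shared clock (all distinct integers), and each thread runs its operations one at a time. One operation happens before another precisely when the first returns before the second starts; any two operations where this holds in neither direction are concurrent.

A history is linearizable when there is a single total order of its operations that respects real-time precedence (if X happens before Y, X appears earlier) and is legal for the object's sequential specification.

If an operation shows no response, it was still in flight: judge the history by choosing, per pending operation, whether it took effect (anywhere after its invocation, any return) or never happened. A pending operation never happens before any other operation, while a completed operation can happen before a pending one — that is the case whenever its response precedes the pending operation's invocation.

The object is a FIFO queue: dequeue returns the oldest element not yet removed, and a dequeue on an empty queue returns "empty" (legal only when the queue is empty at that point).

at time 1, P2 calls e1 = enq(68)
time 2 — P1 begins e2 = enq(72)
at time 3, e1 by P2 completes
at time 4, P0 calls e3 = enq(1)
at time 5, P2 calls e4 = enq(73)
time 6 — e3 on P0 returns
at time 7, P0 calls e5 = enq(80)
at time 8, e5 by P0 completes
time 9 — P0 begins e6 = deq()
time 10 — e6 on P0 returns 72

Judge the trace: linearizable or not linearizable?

witness order: e2, e1, e3, e4, e5, e6
step 1: e2 enq(72) (pending, included) — queue <72>
step 2: e1 enq(68) — queue <72,68>
step 3: e3 enq(1) — queue <72,68,1>
step 4: e4 enq(73) (pending, included) — queue <72,68,1,73>
step 5: e5 enq(80) — queue <72,68,1,73,80>
step 6: e6 deq() → 72 — queue <68,1,73,80>

linearizable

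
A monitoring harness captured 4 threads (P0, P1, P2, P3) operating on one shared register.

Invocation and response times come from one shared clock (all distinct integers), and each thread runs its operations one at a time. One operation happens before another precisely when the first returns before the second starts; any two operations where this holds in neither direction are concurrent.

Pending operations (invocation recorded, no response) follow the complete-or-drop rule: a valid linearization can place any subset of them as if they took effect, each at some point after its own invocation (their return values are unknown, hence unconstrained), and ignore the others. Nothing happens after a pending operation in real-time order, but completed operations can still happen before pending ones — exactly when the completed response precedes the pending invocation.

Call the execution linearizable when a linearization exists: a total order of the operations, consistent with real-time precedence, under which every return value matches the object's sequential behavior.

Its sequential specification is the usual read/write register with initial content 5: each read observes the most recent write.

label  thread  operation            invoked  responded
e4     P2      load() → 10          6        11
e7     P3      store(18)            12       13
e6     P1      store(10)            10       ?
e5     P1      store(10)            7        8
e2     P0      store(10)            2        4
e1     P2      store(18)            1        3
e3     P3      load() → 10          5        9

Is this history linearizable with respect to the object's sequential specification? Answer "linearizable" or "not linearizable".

linearizable

one valid linearization: e1, e2, e3, e4, e5, e6, e7
step 1: e1 store(18) — value 18
step 2: e2 store(10) — value 10
step 3: e3 load() → 10 — value 10
step 4: e4 load() → 10 — value 10
step 5: e5 store(10) — value 10
step 6: e6 store(10) (pending, included) — value 10
step 7: e7 store(18) — value 18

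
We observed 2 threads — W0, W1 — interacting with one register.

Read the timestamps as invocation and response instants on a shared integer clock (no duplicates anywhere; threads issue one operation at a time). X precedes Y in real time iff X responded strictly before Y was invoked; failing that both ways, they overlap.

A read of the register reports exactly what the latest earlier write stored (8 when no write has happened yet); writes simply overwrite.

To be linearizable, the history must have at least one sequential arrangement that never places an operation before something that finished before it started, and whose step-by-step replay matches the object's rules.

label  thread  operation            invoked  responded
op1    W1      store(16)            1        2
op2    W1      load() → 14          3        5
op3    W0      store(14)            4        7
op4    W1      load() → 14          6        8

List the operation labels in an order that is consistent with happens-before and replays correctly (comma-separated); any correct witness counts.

step 1: op1 store(16) — value 16
step 2: op3 store(14) — value 14
step 3: op2 load() → 14 — value 14
step 4: op4 load() → 14 — value 14

op1, op3, op2, op4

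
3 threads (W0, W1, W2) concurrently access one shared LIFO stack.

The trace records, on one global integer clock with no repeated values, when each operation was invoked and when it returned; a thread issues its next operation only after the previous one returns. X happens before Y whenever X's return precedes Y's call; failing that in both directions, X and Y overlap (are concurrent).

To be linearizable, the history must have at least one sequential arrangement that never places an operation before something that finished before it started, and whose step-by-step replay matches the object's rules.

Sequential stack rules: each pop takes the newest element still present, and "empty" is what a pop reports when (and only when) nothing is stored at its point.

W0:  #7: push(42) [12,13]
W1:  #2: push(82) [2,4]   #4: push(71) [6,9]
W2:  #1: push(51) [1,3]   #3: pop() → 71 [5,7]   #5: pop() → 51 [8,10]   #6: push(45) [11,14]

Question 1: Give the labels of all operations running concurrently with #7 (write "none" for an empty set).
concurrent with #7 ([12,13]): every op whose interval crosses 12..13
#1 [1,3]: before
#2 [2,4]: before
#3 [5,7]: before
#4 [6,9]: before
#5 [8,10]: before
#6 [11,14]: concurrent

#6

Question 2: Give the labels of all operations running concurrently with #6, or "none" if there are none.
#6 runs from 11 to 14; window-overlapping ops are concurrent
#1 [1,3]: before
#2 [2,4]: before
#3 [5,7]: before
#4 [6,9]: before
#5 [8,10]: before
#7 [12,13]: concurrent

#7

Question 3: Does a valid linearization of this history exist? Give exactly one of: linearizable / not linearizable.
a witness: #2, #1, #4, #3, #5, #6, #7
step 1: #2 push(82) — stack <82>
step 2: #1 push(51) — stack <82,51>
step 3: #4 push(71) — stack <82,51,71>
step 4: #3 pop() → 71 — stack <82,51>
step 5: #5 pop() → 51 — stack <82>
step 6: #6 push(45) — stack <82,45>
step 7: #7 push(42) — stack <82,45,42>

linearizable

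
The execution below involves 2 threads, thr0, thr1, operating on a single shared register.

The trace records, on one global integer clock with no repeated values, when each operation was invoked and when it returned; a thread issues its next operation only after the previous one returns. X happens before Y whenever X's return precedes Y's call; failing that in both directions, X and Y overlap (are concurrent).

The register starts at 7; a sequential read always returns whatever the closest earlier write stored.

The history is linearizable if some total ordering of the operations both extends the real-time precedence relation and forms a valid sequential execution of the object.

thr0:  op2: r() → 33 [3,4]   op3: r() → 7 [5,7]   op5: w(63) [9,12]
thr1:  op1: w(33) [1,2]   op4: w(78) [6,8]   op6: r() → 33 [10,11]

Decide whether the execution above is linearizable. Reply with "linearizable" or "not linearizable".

not linearizable

through event 6 a valid linearization exists; event 7 (op3 responding at time 7) ends that
one real-time candidate order over the 3 completed operations — the register replay rejects it
no escape via the 1 pending operation (op4): every completion choice fails
sample order op1, op2, op3 (pending dropped) stalls at step 3 — op3 r() → 7 has no legal effect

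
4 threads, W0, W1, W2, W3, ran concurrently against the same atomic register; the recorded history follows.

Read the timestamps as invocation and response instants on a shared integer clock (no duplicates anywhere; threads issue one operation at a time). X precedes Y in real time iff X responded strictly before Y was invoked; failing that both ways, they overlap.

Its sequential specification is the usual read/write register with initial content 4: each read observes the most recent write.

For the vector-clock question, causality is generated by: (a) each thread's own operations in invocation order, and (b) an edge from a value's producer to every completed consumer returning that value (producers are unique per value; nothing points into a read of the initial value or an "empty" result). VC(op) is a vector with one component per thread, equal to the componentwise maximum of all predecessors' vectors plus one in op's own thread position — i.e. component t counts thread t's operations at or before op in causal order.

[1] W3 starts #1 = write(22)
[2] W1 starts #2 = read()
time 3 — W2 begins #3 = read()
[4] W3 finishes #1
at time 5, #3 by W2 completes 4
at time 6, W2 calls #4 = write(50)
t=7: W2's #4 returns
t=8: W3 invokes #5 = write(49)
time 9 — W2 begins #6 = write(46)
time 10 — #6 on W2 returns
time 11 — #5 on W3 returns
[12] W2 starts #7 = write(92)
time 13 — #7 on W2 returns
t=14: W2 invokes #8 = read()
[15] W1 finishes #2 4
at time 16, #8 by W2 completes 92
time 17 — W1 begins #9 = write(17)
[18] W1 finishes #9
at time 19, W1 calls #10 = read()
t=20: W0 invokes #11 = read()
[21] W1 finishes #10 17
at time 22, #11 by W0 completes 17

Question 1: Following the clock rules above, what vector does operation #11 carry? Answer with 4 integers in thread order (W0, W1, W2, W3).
Answer: (1, 2, 0, 0)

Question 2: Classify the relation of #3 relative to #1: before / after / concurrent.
Answer: concurrent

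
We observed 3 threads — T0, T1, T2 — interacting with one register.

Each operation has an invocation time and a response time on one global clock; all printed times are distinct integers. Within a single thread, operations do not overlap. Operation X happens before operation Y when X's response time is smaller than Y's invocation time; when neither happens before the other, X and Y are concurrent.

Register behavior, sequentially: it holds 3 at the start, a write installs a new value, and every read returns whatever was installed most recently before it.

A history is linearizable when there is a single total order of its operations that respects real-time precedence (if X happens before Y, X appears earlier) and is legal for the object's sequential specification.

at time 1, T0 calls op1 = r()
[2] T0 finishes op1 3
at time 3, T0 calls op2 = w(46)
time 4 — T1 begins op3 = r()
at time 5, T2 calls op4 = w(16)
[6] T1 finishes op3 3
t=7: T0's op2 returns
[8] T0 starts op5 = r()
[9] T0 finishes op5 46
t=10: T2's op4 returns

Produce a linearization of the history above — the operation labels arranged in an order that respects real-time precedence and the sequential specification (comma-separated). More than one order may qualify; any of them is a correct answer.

step 1: op1 r() → 3 — value 3
step 2: op3 r() → 3 — value 3
step 3: op2 w(46) — value 46
step 4: op5 r() → 46 — value 46
step 5: op4 w(16) — value 16

op1, op3, op2, op5, op4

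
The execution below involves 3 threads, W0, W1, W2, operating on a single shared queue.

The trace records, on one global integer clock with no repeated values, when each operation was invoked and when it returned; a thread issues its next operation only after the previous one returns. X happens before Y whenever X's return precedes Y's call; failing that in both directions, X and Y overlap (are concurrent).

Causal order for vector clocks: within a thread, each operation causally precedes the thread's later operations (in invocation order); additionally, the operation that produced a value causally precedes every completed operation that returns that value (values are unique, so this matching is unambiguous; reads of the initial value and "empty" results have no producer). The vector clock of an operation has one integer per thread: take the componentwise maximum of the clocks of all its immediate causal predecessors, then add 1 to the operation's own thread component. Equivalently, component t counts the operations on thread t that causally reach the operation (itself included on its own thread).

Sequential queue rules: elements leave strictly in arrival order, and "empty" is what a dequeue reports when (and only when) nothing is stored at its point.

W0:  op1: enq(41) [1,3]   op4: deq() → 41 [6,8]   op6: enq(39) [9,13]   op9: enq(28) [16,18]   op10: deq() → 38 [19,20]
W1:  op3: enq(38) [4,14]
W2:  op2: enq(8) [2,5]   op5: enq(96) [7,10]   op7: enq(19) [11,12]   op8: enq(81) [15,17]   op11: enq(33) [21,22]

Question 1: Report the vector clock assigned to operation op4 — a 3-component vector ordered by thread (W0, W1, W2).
op2, invoked 2, has no incoming edges; only W2's bump applies → (0, 0, 1)
op3, invoked 4, has no incoming edges; only W1's bump applies → (0, 1, 0)
op1, invoked 1, has no incoming edges; only W0's bump applies → (1, 0, 0)
invoked at 7, op5 merges VC(op2)=(0, 0, 1) and bumps W2's slot → (0, 0, 2)
invoked at 6, op4 merges VC(op1)=(1, 0, 0) and bumps W0's slot → (2, 0, 0)
invoked at 11, op7 merges VC(op5)=(0, 0, 2) and bumps W2's slot → (0, 0, 3)
invoked at 9, op6 merges VC(op4)=(2, 0, 0) and bumps W0's slot → (3, 0, 0)
invoked at 15, op8 merges VC(op7)=(0, 0, 3) and bumps W2's slot → (0, 0, 4)
invoked at 16, op9 merges VC(op6)=(3, 0, 0) and bumps W0's slot → (4, 0, 0)
invoked at 21, op11 merges VC(op8)=(0, 0, 4) and bumps W2's slot → (0, 0, 5)
invoked at 19, op10 merges VC(op3)=(0, 1, 0), VC(op9)=(4, 0, 0) and bumps W0's slot → (5, 1, 0)
target: VC(op4) = (2, 0, 0)

(2, 0, 0)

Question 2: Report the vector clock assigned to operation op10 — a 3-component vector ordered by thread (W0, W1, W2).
no predecessors for op2 (invoked 2): W2 increments from zero → (0, 0, 1)
no predecessors for op3 (invoked 4): W1 increments from zero → (0, 1, 0)
no predecessors for op1 (invoked 1): W0 increments from zero → (1, 0, 0)
merge at op5 (invoked 7): VC(op2)=(0, 0, 1), own-thread bump on W2 → (0, 0, 2)
merge at op4 (invoked 6): VC(op1)=(1, 0, 0), own-thread bump on W0 → (2, 0, 0)
merge at op7 (invoked 11): VC(op5)=(0, 0, 2), own-thread bump on W2 → (0, 0, 3)
merge at op6 (invoked 9): VC(op4)=(2, 0, 0), own-thread bump on W0 → (3, 0, 0)
merge at op8 (invoked 15): VC(op7)=(0, 0, 3), own-thread bump on W2 → (0, 0, 4)
merge at op9 (invoked 16): VC(op6)=(3, 0, 0), own-thread bump on W0 → (4, 0, 0)
merge at op11 (invoked 21): VC(op8)=(0, 0, 4), own-thread bump on W2 → (0, 0, 5)
merge at op10 (invoked 19): VC(op3)=(0, 1, 0), VC(op9)=(4, 0, 0), own-thread bump on W0 → (5, 1, 0)
target: VC(op10) = (5, 1, 0)

(5, 1, 0)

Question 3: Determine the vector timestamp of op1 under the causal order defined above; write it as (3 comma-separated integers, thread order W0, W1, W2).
root op op2, invoked 2: fresh clock plus W2's own tick → (0, 0, 1)
root op op3, invoked 4: fresh clock plus W1's own tick → (0, 1, 0)
root op op1, invoked 1: fresh clock plus W0's own tick → (1, 0, 0)
op5 (invocation 7): componentwise max over VC(op2)=(0, 0, 1), +1 at W2, giving (0, 0, 2)
op4 (invocation 6): componentwise max over VC(op1)=(1, 0, 0), +1 at W0, giving (2, 0, 0)
op7 (invocation 11): componentwise max over VC(op5)=(0, 0, 2), +1 at W2, giving (0, 0, 3)
op6 (invocation 9): componentwise max over VC(op4)=(2, 0, 0), +1 at W0, giving (3, 0, 0)
op8 (invocation 15): componentwise max over VC(op7)=(0, 0, 3), +1 at W2, giving (0, 0, 4)
op9 (invocation 16): componentwise max over VC(op6)=(3, 0, 0), +1 at W0, giving (4, 0, 0)
op11 (invocation 21): componentwise max over VC(op8)=(0, 0, 4), +1 at W2, giving (0, 0, 5)
op10 (invocation 19): componentwise max over VC(op3)=(0, 1, 0), VC(op9)=(4, 0, 0), +1 at W0, giving (5, 1, 0)
target: VC(op1) = (1, 0, 0)

(1, 0, 0)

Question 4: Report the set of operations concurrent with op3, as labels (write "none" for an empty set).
op3 runs from 4 to 14; window-overlapping ops are concurrent
op1 [1,3]: before
op2 [2,5]: concurrent
op4 [6,8]: concurrent
op5 [7,10]: concurrent
op6 [9,13]: concurrent
op7 [11,12]: concurrent
op8 [15,17]: after
op9 [16,18]: after
op10 [19,20]: after
op11 [21,22]: after

op2, op4, op5, op6, op7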